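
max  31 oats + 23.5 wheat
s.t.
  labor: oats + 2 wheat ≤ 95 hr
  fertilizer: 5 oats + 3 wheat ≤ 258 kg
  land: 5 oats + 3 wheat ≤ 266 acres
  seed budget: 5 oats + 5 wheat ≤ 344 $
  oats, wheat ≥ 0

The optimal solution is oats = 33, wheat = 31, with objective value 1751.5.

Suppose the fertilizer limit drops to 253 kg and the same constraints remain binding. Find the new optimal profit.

1724

At the optimum: labor uses 95 of 95 (binding); fertilizer uses 258 of 258 (binding); land uses 258 of 266 (slack = 8); seed budget uses 320 of 344 (slack = 24).
Slack constraints have shadow price 0 (complementary slackness).
The binding rows give the dual system: 1·y_labor + 5·y_fertilizer = 31 and 2·y_labor + 3·y_fertilizer = 23.5.
Solving: y_labor = 3.5, y_fertilizer = 5.5.
Δz = y_fertilizer·Δb = 5.5 × (-5) = -27.5, so new z* = 1751.5 − 27.5 = 1724.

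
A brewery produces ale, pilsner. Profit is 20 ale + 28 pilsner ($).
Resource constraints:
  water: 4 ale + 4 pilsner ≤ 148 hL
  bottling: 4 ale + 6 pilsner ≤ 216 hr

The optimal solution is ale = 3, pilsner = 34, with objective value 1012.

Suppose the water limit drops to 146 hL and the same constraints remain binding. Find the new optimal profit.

At the optimum: water uses 148 of 148 (binding); bottling uses 216 of 216 (binding).
The binding rows give the dual system: 4·y_water + 4·y_bottling = 20 and 4·y_water + 6·y_bottling = 28.
→ y_water = 1 and y_bottling = 4.
Δz = y_water·Δb = 1 × (-2) = -2, so new z* = 1012 − 2 = 1010.

1010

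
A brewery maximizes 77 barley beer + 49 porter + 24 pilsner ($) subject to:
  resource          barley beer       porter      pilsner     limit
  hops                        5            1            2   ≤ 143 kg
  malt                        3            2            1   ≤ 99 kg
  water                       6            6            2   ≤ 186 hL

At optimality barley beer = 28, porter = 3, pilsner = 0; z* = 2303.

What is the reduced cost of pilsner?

Binding: hops and water. Non-binding: malt (9 unused).
Slack constraints have shadow price 0 (complementary slackness).
The binding rows give the dual system: 5·y_hops + 6·y_water = 77 and 1·y_hops + 6·y_water = 49.
Solving: y_hops = 7, y_water = 7.
Reduced cost of pilsner: c₃ − yᵀa₃ = 24 − (7·2 + 7·2) = 24 − 28 = -4.

-4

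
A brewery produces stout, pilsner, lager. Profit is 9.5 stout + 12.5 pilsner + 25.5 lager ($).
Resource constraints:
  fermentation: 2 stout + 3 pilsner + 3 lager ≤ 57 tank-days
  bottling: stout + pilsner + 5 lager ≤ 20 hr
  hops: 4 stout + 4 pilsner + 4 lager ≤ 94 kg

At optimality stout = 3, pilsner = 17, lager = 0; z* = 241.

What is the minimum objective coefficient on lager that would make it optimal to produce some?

Binding: fermentation and bottling. Non-binding: hops (14 unused).
By complementary slackness, y = 0 for the non-binding constraint.
From A_Bᵀ y = c: 2·y_fermentation + 1·y_bottling = 9.5; 3·y_fermentation + 1·y_bottling = 12.5.
This yields shadow prices y_fermentation = 3, y_bottling = 3.5.
lager enters the basis when its profit ≥ yᵀa₃ = 3·3 + 3.5·5 = 26.5.

26.5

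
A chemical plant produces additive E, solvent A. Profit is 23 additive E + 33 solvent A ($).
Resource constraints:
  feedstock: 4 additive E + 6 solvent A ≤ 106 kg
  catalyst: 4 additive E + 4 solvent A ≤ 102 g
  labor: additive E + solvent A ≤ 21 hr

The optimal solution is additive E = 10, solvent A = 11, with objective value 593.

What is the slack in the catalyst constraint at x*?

18

catalyst used = 4·10 + 4·11 = 84; slack = 102 − 84 = 18.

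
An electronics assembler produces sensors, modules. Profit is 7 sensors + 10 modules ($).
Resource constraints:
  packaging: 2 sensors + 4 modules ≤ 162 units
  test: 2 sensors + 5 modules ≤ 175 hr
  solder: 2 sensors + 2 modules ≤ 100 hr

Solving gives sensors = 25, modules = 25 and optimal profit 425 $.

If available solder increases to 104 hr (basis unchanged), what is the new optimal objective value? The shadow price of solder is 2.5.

435

Δb = 4, so new z* = 425 + (2.5)·(4) = 425 + 10 = 435.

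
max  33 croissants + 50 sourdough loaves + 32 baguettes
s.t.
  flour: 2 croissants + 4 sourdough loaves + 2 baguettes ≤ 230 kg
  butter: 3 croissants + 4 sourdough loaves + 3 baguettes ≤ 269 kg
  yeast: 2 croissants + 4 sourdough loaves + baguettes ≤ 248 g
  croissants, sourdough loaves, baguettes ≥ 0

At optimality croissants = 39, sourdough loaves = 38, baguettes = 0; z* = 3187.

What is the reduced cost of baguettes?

-1

Binding: flour and butter. Non-binding: yeast (18 unused).
Slack constraints have shadow price 0 (complementary slackness).
The binding rows give the dual system: 2·y_flour + 3·y_butter = 33 and 4·y_flour + 4·y_butter = 50.
→ y_flour = 4.5 and y_butter = 8.
Reduced cost of baguettes: c₃ − yᵀa₃ = 32 − (4.5·2 + 8·3) = 32 − 33 = -1.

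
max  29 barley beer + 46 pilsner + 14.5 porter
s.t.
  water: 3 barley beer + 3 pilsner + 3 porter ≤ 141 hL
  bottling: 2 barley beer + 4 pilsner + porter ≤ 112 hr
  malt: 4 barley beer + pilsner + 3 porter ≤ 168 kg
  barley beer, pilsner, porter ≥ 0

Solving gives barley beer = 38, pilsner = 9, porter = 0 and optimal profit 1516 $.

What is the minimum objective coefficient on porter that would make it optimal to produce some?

Binding: water and bottling. Non-binding: malt (7 unused).
Since malt is not tight, its dual is 0.
From A_Bᵀ y = c: 3·y_water + 2·y_bottling = 29; 3·y_water + 4·y_bottling = 46.
Solving: y_water = 4, y_bottling = 8.5.
porter enters the basis when its profit ≥ yᵀa₃ = 4·3 + 8.5·1 = 20.5.

20.5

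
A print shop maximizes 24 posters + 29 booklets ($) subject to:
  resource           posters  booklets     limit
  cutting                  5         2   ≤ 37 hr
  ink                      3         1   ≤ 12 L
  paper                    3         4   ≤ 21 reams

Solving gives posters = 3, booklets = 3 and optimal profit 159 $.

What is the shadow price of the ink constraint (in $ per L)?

At the optimum: cutting uses 21 of 37 (slack = 16); ink uses 12 of 12 (binding); paper uses 21 of 21 (binding).
Slack constraints have shadow price 0 (complementary slackness).
Dual feasibility on the basic columns requires 3·y_ink + 3·y_paper = 24, 1·y_ink + 4·y_paper = 29.
→ y_ink = 1 and y_paper = 7.
Shadow price of ink = 1.

1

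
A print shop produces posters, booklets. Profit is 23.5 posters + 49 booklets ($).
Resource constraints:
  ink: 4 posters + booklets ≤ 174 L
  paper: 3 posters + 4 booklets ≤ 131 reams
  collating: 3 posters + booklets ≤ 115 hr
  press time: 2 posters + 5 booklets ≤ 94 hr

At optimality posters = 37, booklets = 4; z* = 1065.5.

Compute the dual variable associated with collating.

1.5

Binding: collating and press time. Non-binding: ink (22 unused), paper (4 unused).
Since ink, paper are not tight, their duals are 0.
Dual feasibility on the basic columns requires 3·y_collating + 2·y_press time = 23.5, 1·y_collating + 5·y_press time = 49.
→ y_collating = 1.5 and y_press time = 9.5.
Shadow price of collating = 1.5.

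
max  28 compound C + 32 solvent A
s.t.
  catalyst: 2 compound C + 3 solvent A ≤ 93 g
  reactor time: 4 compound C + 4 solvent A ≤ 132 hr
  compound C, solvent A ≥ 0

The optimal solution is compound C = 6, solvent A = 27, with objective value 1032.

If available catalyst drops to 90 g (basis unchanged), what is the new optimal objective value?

1020

Both catalyst and reactor time are binding at x*.
Dual feasibility on the basic columns requires 2·y_catalyst + 4·y_reactor time = 28, 3·y_catalyst + 4·y_reactor time = 32.
This yields shadow prices y_catalyst = 4, y_reactor time = 5.
Δz = y_catalyst·Δb = 4 × (-3) = -12, so new z* = 1032 − 12 = 1020.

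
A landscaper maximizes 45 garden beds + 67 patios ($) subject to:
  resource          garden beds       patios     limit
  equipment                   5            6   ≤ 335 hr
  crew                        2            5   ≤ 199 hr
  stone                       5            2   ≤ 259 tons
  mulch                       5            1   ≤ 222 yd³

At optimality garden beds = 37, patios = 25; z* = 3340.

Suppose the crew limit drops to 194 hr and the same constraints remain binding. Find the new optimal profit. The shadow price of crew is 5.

Δb = -5, so new z* = 3340 + (5)·(-5) = 3340 − 25 = 3315.

3315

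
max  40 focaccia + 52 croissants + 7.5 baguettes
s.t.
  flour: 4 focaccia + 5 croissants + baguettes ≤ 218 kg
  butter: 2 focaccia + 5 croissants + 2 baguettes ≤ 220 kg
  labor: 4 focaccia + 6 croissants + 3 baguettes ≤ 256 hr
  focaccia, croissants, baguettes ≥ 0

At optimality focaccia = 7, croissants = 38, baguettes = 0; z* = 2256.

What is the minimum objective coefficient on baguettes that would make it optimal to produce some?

14

At the optimum: flour uses 218 of 218 (binding); butter uses 204 of 220 (slack = 16); labor uses 256 of 256 (binding).
Since butter is not tight, its dual is 0.
From A_Bᵀ y = c: 4·y_flour + 4·y_labor = 40; 5·y_flour + 6·y_labor = 52.
This yields shadow prices y_flour = 8, y_labor = 2.
baguettes enters the basis when its profit ≥ yᵀa₃ = 8·1 + 2·3 = 14.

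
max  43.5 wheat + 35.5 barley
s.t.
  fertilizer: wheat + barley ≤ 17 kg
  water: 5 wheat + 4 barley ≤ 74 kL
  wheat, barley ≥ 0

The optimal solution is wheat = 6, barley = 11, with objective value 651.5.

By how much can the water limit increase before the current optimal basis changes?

Binding constraints: fertilizer, water. The basis is B = [[1,1],[5,4]] with det -1.
Per unit increase in water, x* moves by d = (1, -1).
The basis stays optimal until barley reaches 0; allowable increase = 11 kL.

11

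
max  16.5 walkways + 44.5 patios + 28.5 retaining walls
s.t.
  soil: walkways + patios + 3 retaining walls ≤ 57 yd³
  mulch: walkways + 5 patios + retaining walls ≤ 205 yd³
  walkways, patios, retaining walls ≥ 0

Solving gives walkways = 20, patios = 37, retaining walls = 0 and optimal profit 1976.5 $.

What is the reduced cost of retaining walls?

Both soil and mulch are binding at x*.
From A_Bᵀ y = c: 1·y_soil + 1·y_mulch = 16.5; 1·y_soil + 5·y_mulch = 44.5.
Solving: y_soil = 9.5, y_mulch = 7.
Reduced cost of retaining walls: c₃ − yᵀa₃ = 28.5 − (9.5·3 + 7·1) = 28.5 − 35.5 = -7.

-7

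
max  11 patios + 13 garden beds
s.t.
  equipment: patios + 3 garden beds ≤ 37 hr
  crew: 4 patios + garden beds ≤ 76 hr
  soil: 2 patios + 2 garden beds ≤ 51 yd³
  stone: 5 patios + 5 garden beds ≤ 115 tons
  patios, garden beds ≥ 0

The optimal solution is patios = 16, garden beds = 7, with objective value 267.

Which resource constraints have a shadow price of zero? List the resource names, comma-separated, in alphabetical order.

equipment: 37/37 (binding)
crew: 71/76 (slack 5)
soil: 46/51 (slack 5)
stone: 115/115 (binding)
By complementary slackness, a constraint with positive slack has shadow price 0 → crew, soil.

crew, soil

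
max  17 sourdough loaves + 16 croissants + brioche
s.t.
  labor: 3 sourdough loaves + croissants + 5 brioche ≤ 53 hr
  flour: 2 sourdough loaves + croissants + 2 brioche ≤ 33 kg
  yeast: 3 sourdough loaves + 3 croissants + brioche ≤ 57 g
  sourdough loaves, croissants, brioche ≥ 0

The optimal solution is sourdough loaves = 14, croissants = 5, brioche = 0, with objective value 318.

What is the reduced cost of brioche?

-6

Check each constraint at x*: labor 47/53 (slack 6); flour 33/33 (tight); yeast 57/57 (tight).
Slack constraints have shadow price 0 (complementary slackness).
From A_Bᵀ y = c: 2·y_flour + 3·y_yeast = 17; 1·y_flour + 3·y_yeast = 16.
This yields shadow prices y_flour = 1, y_yeast = 5.
Reduced cost of brioche: c₃ − yᵀa₃ = 1 − (1·2 + 5·1) = 1 − 7 = -6.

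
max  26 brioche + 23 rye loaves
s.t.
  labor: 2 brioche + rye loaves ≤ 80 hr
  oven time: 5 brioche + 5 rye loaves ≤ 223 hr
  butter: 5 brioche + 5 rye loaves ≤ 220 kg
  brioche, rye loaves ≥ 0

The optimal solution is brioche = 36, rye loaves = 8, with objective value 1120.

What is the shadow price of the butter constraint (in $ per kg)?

4

At the optimum: labor uses 80 of 80 (binding); oven time uses 220 of 223 (slack = 3); butter uses 220 of 220 (binding).
By complementary slackness, y = 0 for the non-binding constraint.
Dual feasibility on the basic columns requires 2·y_labor + 5·y_butter = 26, 1·y_labor + 5·y_butter = 23.
Solving: y_labor = 3, y_butter = 4.
Shadow price of butter = 4.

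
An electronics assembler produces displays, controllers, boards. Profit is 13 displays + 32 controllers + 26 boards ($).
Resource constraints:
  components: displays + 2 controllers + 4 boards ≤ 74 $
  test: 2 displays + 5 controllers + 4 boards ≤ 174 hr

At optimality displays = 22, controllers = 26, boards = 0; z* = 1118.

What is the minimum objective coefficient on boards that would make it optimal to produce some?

Check each constraint at x*: components 74/74 (tight); test 174/174 (tight).
Dual feasibility on the basic columns requires 1·y_components + 2·y_test = 13, 2·y_components + 5·y_test = 32.
→ y_components = 1 and y_test = 6.
boards enters the basis when its profit ≥ yᵀa₃ = 1·4 + 6·4 = 28.

28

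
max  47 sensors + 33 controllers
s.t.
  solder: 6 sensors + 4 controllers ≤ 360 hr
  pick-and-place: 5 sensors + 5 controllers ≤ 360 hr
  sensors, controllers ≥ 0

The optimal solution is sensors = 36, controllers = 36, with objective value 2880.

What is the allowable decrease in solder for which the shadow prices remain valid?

Binding constraints: solder, pick-and-place. The basis is B = [[6,4],[5,5]] with det 10.
Per unit decrease in solder, x* moves by d = (-0.5, 0.5).
The basis stays optimal until sensors reaches 0; allowable decrease = 72 hr.

72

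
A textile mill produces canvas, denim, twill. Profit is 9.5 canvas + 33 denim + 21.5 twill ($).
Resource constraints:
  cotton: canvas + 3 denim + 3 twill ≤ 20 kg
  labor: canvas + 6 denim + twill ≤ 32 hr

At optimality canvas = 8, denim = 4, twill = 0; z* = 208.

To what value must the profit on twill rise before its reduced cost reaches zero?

25.5

Check each constraint at x*: cotton 20/20 (tight); labor 32/32 (tight).
The binding rows give the dual system: 1·y_cotton + 1·y_labor = 9.5 and 3·y_cotton + 6·y_labor = 33.
Solving: y_cotton = 8, y_labor = 1.5.
twill enters the basis when its profit ≥ yᵀa₃ = 8·3 + 1.5·1 = 25.5.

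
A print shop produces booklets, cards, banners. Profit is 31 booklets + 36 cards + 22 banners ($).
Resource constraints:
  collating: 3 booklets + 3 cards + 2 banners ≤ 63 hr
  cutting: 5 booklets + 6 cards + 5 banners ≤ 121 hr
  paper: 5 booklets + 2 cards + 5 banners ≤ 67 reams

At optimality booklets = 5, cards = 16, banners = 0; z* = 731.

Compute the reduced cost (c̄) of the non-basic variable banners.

-7

At the optimum: collating uses 63 of 63 (binding); cutting uses 121 of 121 (binding); paper uses 57 of 67 (slack = 10).
By complementary slackness, y = 0 for the non-binding constraint.
From A_Bᵀ y = c: 3·y_collating + 5·y_cutting = 31; 3·y_collating + 6·y_cutting = 36.
This yields shadow prices y_collating = 2, y_cutting = 5.
Reduced cost of banners: c₃ − yᵀa₃ = 22 − (2·2 + 5·5) = 22 − 29 = -7.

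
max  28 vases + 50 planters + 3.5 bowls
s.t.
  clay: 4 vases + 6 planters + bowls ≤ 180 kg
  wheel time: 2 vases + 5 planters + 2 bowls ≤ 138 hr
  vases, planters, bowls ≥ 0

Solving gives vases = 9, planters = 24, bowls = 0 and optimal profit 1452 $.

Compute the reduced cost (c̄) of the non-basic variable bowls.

Check each constraint at x*: clay 180/180 (tight); wheel time 138/138 (tight).
The binding rows give the dual system: 4·y_clay + 2·y_wheel time = 28 and 6·y_clay + 5·y_wheel time = 50.
→ y_clay = 5 and y_wheel time = 4.
Reduced cost of bowls: c₃ − yᵀa₃ = 3.5 − (5·1 + 4·2) = 3.5 − 13 = -9.5.

-9.5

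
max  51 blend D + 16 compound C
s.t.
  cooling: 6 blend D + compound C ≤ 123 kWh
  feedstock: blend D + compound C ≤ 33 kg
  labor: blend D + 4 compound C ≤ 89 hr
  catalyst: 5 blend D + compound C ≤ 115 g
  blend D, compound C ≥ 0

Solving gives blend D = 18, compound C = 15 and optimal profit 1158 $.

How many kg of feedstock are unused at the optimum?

0

feedstock used = 1·18 + 1·15 = 33; slack = 33 − 33 = 0.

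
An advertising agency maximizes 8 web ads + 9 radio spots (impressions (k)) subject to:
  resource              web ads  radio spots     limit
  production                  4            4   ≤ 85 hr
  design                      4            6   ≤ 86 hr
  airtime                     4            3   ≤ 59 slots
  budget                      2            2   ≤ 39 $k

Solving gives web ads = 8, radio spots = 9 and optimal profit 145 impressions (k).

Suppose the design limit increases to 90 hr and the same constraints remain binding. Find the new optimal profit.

Check each constraint at x*: production 68/85 (slack 17); design 86/86 (tight); airtime 59/59 (tight); budget 34/39 (slack 5).
Slack constraints have shadow price 0 (complementary slackness).
The binding rows give the dual system: 4·y_design + 4·y_airtime = 8 and 6·y_design + 3·y_airtime = 9.
This yields shadow prices y_design = 1, y_airtime = 1.
Δz = y_design·Δb = 1 × (4) = 4, so new z* = 145 + 4 = 149.

149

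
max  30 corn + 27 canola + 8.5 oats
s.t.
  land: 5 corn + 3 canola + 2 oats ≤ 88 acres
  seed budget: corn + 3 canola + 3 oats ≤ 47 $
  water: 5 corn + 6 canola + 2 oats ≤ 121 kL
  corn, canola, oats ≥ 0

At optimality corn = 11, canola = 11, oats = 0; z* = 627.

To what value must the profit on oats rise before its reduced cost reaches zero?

Check each constraint at x*: land 88/88 (tight); seed budget 44/47 (slack 3); water 121/121 (tight).
Slack constraints have shadow price 0 (complementary slackness).
Dual feasibility on the basic columns requires 5·y_land + 5·y_water = 30, 3·y_land + 6·y_water = 27.
→ y_land = 3 and y_water = 3.
oats enters the basis when its profit ≥ yᵀa₃ = 3·2 + 3·2 = 12.

12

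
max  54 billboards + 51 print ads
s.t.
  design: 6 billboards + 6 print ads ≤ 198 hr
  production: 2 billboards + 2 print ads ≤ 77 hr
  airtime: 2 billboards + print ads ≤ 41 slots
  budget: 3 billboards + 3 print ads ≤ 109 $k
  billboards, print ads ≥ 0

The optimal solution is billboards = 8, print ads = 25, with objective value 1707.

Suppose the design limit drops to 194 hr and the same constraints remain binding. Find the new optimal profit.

Binding: design and airtime. Non-binding: production (11 unused), budget (10 unused).
Slack constraints have shadow price 0 (complementary slackness).
From A_Bᵀ y = c: 6·y_design + 2·y_airtime = 54; 6·y_design + 1·y_airtime = 51.
→ y_design = 8 and y_airtime = 3.
Δz = y_design·Δb = 8 × (-4) = -32, so new z* = 1707 − 32 = 1675.

1675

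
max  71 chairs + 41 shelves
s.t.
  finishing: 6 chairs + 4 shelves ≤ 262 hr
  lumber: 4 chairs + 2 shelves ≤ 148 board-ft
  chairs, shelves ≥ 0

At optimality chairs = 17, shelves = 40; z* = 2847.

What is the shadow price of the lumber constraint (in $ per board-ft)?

9.5

At the optimum: finishing uses 262 of 262 (binding); lumber uses 148 of 148 (binding).
From A_Bᵀ y = c: 6·y_finishing + 4·y_lumber = 71; 4·y_finishing + 2·y_lumber = 41.
This yields shadow prices y_finishing = 5.5, y_lumber = 9.5.
Shadow price of lumber = 9.5.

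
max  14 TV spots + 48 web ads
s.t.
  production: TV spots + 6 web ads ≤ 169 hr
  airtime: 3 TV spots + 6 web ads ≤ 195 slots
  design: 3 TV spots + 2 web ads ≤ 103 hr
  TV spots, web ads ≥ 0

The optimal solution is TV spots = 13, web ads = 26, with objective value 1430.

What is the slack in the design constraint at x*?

12

design used = 3·13 + 2·26 = 91; slack = 103 − 91 = 12.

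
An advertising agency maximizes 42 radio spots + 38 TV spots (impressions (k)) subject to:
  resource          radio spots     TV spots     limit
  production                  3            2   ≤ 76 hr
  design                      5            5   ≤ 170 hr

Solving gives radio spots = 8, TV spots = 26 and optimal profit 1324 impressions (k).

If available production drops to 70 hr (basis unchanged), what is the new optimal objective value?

Check each constraint at x*: production 76/76 (tight); design 170/170 (tight).
The binding rows give the dual system: 3·y_production + 5·y_design = 42 and 2·y_production + 5·y_design = 38.
This yields shadow prices y_production = 4, y_design = 6.
Δz = y_production·Δb = 4 × (-6) = -24, so new z* = 1324 − 24 = 1300.

1300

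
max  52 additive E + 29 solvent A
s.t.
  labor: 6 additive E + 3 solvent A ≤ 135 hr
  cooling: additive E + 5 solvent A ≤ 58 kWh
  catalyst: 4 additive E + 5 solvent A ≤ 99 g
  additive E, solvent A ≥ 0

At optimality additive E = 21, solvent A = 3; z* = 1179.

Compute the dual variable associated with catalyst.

Check each constraint at x*: labor 135/135 (tight); cooling 36/58 (slack 22); catalyst 99/99 (tight).
Since cooling is not tight, its dual is 0.
The binding rows give the dual system: 6·y_labor + 4·y_catalyst = 52 and 3·y_labor + 5·y_catalyst = 29.
→ y_labor = 8 and y_catalyst = 1.
Shadow price of catalyst = 1.

1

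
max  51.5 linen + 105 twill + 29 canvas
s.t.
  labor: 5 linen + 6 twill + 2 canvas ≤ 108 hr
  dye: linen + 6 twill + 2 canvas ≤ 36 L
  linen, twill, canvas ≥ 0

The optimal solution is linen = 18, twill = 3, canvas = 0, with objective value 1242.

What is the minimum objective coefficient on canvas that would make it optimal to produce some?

At the optimum: labor uses 108 of 108 (binding); dye uses 36 of 36 (binding).
From A_Bᵀ y = c: 5·y_labor + 1·y_dye = 51.5; 6·y_labor + 6·y_dye = 105.
This yields shadow prices y_labor = 8.5, y_dye = 9.
canvas enters the basis when its profit ≥ yᵀa₃ = 8.5·2 + 9·2 = 35.

35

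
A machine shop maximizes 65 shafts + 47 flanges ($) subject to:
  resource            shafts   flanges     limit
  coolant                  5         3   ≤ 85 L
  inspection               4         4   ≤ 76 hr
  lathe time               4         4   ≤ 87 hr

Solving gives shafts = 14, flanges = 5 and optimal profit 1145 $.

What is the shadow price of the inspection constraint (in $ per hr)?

5

Check each constraint at x*: coolant 85/85 (tight); inspection 76/76 (tight); lathe time 76/87 (slack 11).
Slack constraints have shadow price 0 (complementary slackness).
From A_Bᵀ y = c: 5·y_coolant + 4·y_inspection = 65; 3·y_coolant + 4·y_inspection = 47.
Solving: y_coolant = 9, y_inspection = 5.
Shadow price of inspection = 5.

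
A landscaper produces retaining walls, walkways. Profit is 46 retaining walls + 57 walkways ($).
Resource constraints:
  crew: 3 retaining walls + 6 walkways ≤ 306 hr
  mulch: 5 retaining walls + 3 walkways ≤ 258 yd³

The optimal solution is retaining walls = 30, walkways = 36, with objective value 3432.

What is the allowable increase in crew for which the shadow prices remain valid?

Binding constraints: crew, mulch. The basis is B = [[3,6],[5,3]] with det -21.
Per unit increase in crew, x* moves by d = (-0.1429, 0.2381).
The basis stays optimal until retaining walls reaches 0; allowable increase = 210 hr.

210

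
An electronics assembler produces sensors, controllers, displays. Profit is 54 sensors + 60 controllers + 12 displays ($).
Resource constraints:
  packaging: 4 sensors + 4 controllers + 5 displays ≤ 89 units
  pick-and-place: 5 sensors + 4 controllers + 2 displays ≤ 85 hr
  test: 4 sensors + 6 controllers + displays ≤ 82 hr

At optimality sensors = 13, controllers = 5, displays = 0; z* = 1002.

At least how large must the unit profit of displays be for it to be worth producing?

Check each constraint at x*: packaging 72/89 (slack 17); pick-and-place 85/85 (tight); test 82/82 (tight).
Slack constraints have shadow price 0 (complementary slackness).
From A_Bᵀ y = c: 5·y_pick-and-place + 4·y_test = 54; 4·y_pick-and-place + 6·y_test = 60.
This yields shadow prices y_pick-and-place = 6, y_test = 6.
displays enters the basis when its profit ≥ yᵀa₃ = 6·2 + 6·1 = 18.

18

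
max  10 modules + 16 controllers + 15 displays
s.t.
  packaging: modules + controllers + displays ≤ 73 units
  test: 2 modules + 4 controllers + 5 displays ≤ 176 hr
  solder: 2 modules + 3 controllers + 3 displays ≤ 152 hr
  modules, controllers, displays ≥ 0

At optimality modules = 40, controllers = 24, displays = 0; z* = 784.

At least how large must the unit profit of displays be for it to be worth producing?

Check each constraint at x*: packaging 64/73 (slack 9); test 176/176 (tight); solder 152/152 (tight).
Slack constraints have shadow price 0 (complementary slackness).
Dual feasibility on the basic columns requires 2·y_test + 2·y_solder = 10, 4·y_test + 3·y_solder = 16.
→ y_test = 1 and y_solder = 4.
displays enters the basis when its profit ≥ yᵀa₃ = 1·5 + 4·3 = 17.

17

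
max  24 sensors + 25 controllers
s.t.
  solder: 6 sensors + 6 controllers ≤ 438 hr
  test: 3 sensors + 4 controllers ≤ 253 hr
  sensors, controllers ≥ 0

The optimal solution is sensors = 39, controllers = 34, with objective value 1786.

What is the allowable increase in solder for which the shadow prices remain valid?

68

Binding constraints: solder, test. The basis is B = [[6,6],[3,4]] with det 6.
Per unit increase in solder, x* moves by d = (0.6667, -0.5).
The basis stays optimal until controllers reaches 0; allowable increase = 68 hr.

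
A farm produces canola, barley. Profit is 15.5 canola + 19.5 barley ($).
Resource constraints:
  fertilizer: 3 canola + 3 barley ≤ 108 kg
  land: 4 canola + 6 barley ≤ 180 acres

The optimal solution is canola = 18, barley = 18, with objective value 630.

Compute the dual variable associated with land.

Both fertilizer and land are binding at x*.
Dual feasibility on the basic columns requires 3·y_fertilizer + 4·y_land = 15.5, 3·y_fertilizer + 6·y_land = 19.5.
→ y_fertilizer = 2.5 and y_land = 2.
Shadow price of land = 2.

2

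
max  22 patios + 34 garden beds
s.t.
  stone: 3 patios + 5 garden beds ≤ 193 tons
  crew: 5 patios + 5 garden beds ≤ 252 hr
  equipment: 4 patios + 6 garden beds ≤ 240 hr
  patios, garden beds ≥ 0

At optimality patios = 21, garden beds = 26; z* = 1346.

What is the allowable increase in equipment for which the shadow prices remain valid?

Binding constraints: stone, equipment. The basis is B = [[3,5],[4,6]] with det -2.
Per unit increase in equipment, x* moves by d = (2.5, -1.5).
The basis stays optimal until crew becomes binding; allowable increase = 3.4 hr.

3.4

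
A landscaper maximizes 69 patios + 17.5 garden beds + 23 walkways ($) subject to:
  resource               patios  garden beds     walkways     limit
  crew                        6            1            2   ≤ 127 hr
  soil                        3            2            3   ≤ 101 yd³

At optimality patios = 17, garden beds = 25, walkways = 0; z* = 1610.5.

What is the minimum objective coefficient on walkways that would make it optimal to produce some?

31

At the optimum: crew uses 127 of 127 (binding); soil uses 101 of 101 (binding).
The binding rows give the dual system: 6·y_crew + 3·y_soil = 69 and 1·y_crew + 2·y_soil = 17.5.
Solving: y_crew = 9.5, y_soil = 4.
walkways enters the basis when its profit ≥ yᵀa₃ = 9.5·2 + 4·3 = 31.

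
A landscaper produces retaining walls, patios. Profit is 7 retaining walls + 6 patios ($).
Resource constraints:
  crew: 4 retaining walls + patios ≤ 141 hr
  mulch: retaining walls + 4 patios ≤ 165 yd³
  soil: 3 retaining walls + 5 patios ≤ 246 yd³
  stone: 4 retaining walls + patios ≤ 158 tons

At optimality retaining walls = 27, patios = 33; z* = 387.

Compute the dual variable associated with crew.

At the optimum: crew uses 141 of 141 (binding); mulch uses 159 of 165 (slack = 6); soil uses 246 of 246 (binding); stone uses 141 of 158 (slack = 17).
By complementary slackness, y = 0 for the non-binding constraints.
Dual feasibility on the basic columns requires 4·y_crew + 3·y_soil = 7, 1·y_crew + 5·y_soil = 6.
→ y_crew = 1 and y_soil = 1.
Shadow price of crew = 1.

1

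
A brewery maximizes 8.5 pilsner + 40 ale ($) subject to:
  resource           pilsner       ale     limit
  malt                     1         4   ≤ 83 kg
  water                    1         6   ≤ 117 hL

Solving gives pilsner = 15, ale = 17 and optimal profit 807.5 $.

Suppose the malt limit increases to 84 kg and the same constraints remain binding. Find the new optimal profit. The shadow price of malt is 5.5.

813

Δb = 1, so new z* = 807.5 + (5.5)·(1) = 807.5 + 5.5 = 813.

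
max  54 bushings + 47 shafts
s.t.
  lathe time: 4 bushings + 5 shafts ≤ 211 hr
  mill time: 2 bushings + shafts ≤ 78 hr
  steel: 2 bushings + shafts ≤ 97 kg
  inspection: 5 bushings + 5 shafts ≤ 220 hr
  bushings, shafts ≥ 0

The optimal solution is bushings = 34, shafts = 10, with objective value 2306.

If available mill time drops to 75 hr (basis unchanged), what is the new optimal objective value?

2285

At the optimum: lathe time uses 186 of 211 (slack = 25); mill time uses 78 of 78 (binding); steel uses 78 of 97 (slack = 19); inspection uses 220 of 220 (binding).
By complementary slackness, y = 0 for the non-binding constraints.
From A_Bᵀ y = c: 2·y_mill time + 5·y_inspection = 54; 1·y_mill time + 5·y_inspection = 47.
This yields shadow prices y_mill time = 7, y_inspection = 8.
Δz = y_mill time·Δb = 7 × (-3) = -21, so new z* = 2306 − 21 = 2285.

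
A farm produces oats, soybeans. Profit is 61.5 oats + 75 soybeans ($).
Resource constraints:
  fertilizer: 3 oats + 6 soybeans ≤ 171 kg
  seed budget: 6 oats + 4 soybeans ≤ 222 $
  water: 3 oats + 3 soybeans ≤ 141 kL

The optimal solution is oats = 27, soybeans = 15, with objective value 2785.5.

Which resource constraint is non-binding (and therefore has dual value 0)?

water

fertilizer: 171/171 (binding)
seed budget: 222/222 (binding)
water: 126/141 (slack 15)
By complementary slackness, a constraint with positive slack has shadow price 0 → water.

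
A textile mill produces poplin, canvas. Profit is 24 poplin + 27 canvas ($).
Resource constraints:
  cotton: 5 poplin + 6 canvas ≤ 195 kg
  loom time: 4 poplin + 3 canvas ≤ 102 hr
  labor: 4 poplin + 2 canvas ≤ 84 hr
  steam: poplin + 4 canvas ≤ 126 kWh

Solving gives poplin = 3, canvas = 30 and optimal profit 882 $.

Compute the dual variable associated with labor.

Check each constraint at x*: cotton 195/195 (tight); loom time 102/102 (tight); labor 72/84 (slack 12); steam 123/126 (slack 3).
By complementary slackness, y = 0 for the non-binding constraints.
The binding rows give the dual system: 5·y_cotton + 4·y_loom time = 24 and 6·y_cotton + 3·y_loom time = 27.
Solving: y_cotton = 4, y_loom time = 1.
Shadow price of labor = 0.

0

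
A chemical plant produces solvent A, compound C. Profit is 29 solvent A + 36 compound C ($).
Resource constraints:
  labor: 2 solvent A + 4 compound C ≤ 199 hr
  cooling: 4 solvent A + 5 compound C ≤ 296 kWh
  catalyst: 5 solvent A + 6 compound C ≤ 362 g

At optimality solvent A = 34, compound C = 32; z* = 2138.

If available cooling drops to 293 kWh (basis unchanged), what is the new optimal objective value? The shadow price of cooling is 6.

Δb = -3, so new z* = 2138 + (6)·(-3) = 2138 − 18 = 2120.

2120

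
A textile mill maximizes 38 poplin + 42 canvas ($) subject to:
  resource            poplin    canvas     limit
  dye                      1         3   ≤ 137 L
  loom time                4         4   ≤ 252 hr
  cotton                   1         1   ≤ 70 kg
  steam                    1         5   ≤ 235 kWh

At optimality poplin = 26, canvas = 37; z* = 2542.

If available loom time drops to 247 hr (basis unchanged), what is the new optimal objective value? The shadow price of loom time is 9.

2497

Δb = -5, so new z* = 2542 + (9)·(-5) = 2542 − 45 = 2497.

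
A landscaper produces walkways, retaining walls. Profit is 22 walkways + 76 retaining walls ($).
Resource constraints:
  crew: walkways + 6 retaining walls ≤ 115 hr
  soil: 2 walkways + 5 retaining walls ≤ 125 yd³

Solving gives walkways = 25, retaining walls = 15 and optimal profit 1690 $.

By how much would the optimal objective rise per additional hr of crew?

Both crew and soil are binding at x*.
From A_Bᵀ y = c: 1·y_crew + 2·y_soil = 22; 6·y_crew + 5·y_soil = 76.
This yields shadow prices y_crew = 6, y_soil = 8.
Shadow price of crew = 6.

6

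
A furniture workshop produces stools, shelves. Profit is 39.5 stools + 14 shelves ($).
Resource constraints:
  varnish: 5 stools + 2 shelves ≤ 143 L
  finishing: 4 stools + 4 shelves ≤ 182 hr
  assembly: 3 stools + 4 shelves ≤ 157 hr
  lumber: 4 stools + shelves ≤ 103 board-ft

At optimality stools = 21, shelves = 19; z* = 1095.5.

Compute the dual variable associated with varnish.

Check each constraint at x*: varnish 143/143 (tight); finishing 160/182 (slack 22); assembly 139/157 (slack 18); lumber 103/103 (tight).
By complementary slackness, y = 0 for the non-binding constraints.
The binding rows give the dual system: 5·y_varnish + 4·y_lumber = 39.5 and 2·y_varnish + 1·y_lumber = 14.
→ y_varnish = 5.5 and y_lumber = 3.
Shadow price of varnish = 5.5.

5.5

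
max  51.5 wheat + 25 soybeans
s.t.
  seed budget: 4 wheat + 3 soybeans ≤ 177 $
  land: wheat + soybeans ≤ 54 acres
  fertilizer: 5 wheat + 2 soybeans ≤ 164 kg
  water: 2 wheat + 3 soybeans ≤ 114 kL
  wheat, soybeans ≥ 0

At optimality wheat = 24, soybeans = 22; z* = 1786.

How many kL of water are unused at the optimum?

water used = 2·24 + 3·22 = 114; slack = 114 − 114 = 0.

0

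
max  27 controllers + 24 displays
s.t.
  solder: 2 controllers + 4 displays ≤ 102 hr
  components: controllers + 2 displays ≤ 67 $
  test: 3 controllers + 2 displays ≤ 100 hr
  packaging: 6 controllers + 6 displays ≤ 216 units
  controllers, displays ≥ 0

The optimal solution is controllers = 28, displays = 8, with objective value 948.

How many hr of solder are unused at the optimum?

14

solder used = 2·28 + 4·8 = 88; slack = 102 − 88 = 14.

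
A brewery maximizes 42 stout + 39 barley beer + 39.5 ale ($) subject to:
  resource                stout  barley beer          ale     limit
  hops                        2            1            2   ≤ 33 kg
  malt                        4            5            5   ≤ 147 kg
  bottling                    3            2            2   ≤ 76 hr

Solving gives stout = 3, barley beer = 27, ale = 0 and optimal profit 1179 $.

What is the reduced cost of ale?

-8.5

Check each constraint at x*: hops 33/33 (tight); malt 147/147 (tight); bottling 63/76 (slack 13).
Since bottling is not tight, its dual is 0.
From A_Bᵀ y = c: 2·y_hops + 4·y_malt = 42; 1·y_hops + 5·y_malt = 39.
→ y_hops = 9 and y_malt = 6.
Reduced cost of ale: c₃ − yᵀa₃ = 39.5 − (9·2 + 6·5) = 39.5 − 48 = -8.5.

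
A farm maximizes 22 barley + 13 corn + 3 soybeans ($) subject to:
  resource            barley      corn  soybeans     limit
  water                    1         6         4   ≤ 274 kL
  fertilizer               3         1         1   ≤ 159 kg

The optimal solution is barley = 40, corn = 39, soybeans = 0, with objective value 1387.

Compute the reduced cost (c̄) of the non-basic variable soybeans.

Both water and fertilizer are binding at x*.
The binding rows give the dual system: 1·y_water + 3·y_fertilizer = 22 and 6·y_water + 1·y_fertilizer = 13.
→ y_water = 1 and y_fertilizer = 7.
Reduced cost of soybeans: c₃ − yᵀa₃ = 3 − (1·4 + 7·1) = 3 − 11 = -8.

-8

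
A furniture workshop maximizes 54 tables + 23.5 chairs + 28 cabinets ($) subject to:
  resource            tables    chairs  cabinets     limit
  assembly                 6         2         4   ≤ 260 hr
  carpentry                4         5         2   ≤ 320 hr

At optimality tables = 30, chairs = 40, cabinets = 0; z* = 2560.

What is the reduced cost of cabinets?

At the optimum: assembly uses 260 of 260 (binding); carpentry uses 320 of 320 (binding).
Dual feasibility on the basic columns requires 6·y_assembly + 4·y_carpentry = 54, 2·y_assembly + 5·y_carpentry = 23.5.
This yields shadow prices y_assembly = 8, y_carpentry = 1.5.
Reduced cost of cabinets: c₃ − yᵀa₃ = 28 − (8·4 + 1.5·2) = 28 − 35 = -7.

-7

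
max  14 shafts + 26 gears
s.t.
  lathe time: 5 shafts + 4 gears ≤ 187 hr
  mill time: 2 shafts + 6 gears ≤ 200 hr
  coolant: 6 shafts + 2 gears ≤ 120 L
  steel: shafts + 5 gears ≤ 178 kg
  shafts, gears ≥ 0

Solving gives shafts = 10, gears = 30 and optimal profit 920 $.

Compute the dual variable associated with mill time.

At the optimum: lathe time uses 170 of 187 (slack = 17); mill time uses 200 of 200 (binding); coolant uses 120 of 120 (binding); steel uses 160 of 178 (slack = 18).
By complementary slackness, y = 0 for the non-binding constraints.
The binding rows give the dual system: 2·y_mill time + 6·y_coolant = 14 and 6·y_mill time + 2·y_coolant = 26.
Solving: y_mill time = 4, y_coolant = 1.
Shadow price of mill time = 4.

4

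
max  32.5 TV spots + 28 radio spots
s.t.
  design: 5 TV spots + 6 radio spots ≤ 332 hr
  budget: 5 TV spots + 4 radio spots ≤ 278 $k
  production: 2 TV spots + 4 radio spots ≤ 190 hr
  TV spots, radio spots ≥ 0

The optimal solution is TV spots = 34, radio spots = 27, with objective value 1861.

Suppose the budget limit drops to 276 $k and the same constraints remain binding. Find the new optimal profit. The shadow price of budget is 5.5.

Δb = -2, so new z* = 1861 + (5.5)·(-2) = 1861 − 11 = 1850.

1850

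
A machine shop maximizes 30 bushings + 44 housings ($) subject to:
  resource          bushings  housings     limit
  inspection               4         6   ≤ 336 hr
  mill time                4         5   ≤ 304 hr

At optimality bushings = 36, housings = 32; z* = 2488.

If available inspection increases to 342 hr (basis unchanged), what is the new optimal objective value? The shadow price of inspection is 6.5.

2527

Δb = 6, so new z* = 2488 + (6.5)·(6) = 2488 + 39 = 2527.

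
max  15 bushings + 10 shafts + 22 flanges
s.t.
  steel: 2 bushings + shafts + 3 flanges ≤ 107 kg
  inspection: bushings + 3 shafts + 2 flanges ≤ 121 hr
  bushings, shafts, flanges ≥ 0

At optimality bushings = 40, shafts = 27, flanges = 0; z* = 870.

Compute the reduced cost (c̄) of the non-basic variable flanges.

At the optimum: steel uses 107 of 107 (binding); inspection uses 121 of 121 (binding).
From A_Bᵀ y = c: 2·y_steel + 1·y_inspection = 15; 1·y_steel + 3·y_inspection = 10.
→ y_steel = 7 and y_inspection = 1.
Reduced cost of flanges: c₃ − yᵀa₃ = 22 − (7·3 + 1·2) = 22 − 23 = -1.

-1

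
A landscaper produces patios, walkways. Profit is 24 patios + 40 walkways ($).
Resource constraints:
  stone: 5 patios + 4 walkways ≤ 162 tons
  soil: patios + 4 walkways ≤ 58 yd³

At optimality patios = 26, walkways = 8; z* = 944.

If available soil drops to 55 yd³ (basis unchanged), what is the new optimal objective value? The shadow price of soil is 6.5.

Δb = -3, so new z* = 944 + (6.5)·(-3) = 944 − 19.5 = 924.5.

924.5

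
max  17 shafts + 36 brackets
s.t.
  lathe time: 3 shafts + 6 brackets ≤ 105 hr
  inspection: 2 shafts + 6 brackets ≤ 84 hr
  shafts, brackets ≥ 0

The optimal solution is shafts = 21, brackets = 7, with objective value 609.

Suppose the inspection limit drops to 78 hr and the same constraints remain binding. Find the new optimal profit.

Both lathe time and inspection are binding at x*.
The binding rows give the dual system: 3·y_lathe time + 2·y_inspection = 17 and 6·y_lathe time + 6·y_inspection = 36.
→ y_lathe time = 5 and y_inspection = 1.
Δz = y_inspection·Δb = 1 × (-6) = -6, so new z* = 609 − 6 = 603.

603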